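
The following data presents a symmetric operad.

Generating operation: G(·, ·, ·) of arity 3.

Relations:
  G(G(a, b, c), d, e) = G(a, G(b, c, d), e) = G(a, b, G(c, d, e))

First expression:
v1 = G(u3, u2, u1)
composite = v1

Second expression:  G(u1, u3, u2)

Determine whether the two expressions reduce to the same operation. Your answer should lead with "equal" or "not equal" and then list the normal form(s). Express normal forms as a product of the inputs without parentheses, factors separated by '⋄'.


not equal; first: u3 ⋄ u2 ⋄ u1; second: u1 ⋄ u3 ⋄ u2

Normal form of the first expression: u3 ⋄ u2 ⋄ u1
Normal form of the second expression: u1 ⋄ u3 ⋄ u2
The forms do not match — not equal.


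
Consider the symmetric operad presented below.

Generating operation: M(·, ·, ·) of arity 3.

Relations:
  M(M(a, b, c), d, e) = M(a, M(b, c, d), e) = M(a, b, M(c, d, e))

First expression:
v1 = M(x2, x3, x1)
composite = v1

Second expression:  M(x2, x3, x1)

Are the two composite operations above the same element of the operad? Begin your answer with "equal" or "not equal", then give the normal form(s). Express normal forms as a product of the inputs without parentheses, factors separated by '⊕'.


In normal form, the first expression is x2 ⊕ x3 ⊕ x1
In normal form, the second expression is x2 ⊕ x3 ⊕ x1
Both agree, so they are equal.

equal: each reduces to x2 ⊕ x3 ⊕ x1


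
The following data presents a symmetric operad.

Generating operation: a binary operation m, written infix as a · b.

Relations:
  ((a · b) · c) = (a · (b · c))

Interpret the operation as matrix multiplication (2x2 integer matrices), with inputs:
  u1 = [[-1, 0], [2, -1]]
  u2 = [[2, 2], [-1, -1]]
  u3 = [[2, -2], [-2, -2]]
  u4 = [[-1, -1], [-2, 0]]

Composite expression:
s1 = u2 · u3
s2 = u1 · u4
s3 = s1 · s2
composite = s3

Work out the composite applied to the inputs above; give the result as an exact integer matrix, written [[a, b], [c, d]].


[[0, 16], [0, -8]]

(u2 · u3) = [[0, -8], [0, 4]]
(u1 · u4) = [[1, 1], [0, -2]]
((u2 · u3) · (u1 · u4)) = [[0, 16], [0, -8]]


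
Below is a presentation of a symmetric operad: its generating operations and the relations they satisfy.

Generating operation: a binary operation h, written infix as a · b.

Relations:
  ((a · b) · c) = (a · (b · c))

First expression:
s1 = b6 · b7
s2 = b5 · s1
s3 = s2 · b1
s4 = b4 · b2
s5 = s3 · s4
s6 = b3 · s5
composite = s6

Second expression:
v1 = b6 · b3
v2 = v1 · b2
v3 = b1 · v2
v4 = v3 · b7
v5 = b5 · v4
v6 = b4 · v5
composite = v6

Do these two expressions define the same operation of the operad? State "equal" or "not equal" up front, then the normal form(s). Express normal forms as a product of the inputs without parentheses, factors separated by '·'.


Normal form of the first expression: b3 · b5 · b6 · b7 · b1 · b4 · b2
Normal form of the second expression: b4 · b5 · b1 · b6 · b3 · b2 · b7
Different reductions; not equal.

not equal: they reduce to b3 · b5 · b6 · b7 · b1 · b4 · b2 and b4 · b5 · b1 · b6 · b3 · b2 · b7


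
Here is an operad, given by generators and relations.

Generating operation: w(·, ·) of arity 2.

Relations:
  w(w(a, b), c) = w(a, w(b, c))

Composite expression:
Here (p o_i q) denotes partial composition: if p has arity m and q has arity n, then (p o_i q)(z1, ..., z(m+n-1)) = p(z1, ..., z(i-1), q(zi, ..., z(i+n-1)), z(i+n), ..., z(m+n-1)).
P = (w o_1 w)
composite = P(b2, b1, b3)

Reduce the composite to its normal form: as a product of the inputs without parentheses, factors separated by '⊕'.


b2 ⊕ b1 ⊕ b3

Associativity of w dissolves the nesting; only the b-input order survives.
w(b2, b1) reduces to b2 ⊕ b1
w(w(b2, b1), b3) reduces to b2 ⊕ b1 ⊕ b3


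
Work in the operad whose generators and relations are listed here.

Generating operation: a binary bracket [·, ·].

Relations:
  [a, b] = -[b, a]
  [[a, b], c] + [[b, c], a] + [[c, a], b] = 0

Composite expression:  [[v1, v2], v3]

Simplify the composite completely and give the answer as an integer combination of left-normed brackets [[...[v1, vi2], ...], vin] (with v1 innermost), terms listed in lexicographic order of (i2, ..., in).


Skip Jacobi rewriting: expand, keep v1-initial words, read off terms.
Composite bracket: [[v1, v2], v3]
The bracket unfolds into 4 signed words via [a, b] = ab - ba (2^2 = 4).
The v1-initial words carry the normal form:
  sign of v1v2v3 is +1, so it contributes +[[v1, v2], v3]

[[v1, v2], v3]


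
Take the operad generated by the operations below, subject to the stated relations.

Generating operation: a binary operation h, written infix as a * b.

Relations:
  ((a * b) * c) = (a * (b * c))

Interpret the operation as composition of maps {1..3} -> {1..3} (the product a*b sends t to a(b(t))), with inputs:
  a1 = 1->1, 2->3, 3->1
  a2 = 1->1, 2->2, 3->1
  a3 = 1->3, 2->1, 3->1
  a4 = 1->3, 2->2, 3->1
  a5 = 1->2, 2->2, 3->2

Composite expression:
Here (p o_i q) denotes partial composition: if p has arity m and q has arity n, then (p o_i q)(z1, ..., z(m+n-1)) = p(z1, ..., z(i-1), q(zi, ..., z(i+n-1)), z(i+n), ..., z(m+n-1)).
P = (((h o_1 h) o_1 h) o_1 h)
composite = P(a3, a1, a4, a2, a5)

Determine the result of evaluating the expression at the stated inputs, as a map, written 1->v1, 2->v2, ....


1->1, 2->1, 3->1

(a3 * a1) = 1->3, 2->1, 3->3
((a3 * a1) * a4) = 1->3, 2->1, 3->3
(((a3 * a1) * a4) * a2) = 1->3, 2->1, 3->3
((((a3 * a1) * a4) * a2) * a5) = 1->1, 2->1, 3->1


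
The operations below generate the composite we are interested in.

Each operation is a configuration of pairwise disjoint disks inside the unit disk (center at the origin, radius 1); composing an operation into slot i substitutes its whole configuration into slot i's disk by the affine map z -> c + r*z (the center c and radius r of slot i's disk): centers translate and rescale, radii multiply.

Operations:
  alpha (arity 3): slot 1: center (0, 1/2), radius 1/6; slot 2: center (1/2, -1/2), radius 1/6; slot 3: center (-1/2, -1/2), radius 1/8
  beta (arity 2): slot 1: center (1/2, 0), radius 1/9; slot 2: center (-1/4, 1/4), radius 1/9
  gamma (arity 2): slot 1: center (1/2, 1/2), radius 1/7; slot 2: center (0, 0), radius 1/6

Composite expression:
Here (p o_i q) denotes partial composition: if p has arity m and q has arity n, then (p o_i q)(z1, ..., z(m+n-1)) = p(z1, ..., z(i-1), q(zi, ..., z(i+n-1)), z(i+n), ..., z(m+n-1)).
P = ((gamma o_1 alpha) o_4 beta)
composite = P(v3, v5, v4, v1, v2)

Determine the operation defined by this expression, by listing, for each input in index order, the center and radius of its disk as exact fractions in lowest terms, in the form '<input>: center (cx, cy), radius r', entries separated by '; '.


Follow each v-input down from gamma: c' goes to c + r*c', radius to r*r'.
tracing v3 down its 2-map path: center (1/2, 4/7), radius 1/42
tracing v5 down its 2-map path: center (4/7, 3/7), radius 1/42
tracing v4 down its 2-map path: center (3/7, 3/7), radius 1/56
tracing v1 down its 2-map path: center (1/12, 0), radius 1/54
tracing v2 down its 2-map path: center (-1/24, 1/24), radius 1/54

v1: center (1/12, 0), radius 1/54; v2: center (-1/24, 1/24), radius 1/54; v3: center (1/2, 4/7), radius 1/42; v4: center (3/7, 3/7), radius 1/56; v5: center (4/7, 3/7), radius 1/42


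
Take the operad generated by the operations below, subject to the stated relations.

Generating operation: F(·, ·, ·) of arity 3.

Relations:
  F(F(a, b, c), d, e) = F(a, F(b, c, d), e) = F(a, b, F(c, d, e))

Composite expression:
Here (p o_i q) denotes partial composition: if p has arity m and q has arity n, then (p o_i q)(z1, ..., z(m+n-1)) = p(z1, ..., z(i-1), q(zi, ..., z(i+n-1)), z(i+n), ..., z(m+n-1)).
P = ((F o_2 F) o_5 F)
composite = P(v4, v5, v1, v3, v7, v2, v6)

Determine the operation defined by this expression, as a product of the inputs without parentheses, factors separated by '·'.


All parenthesizations of F agree; list the v-inputs left to right.
F(v5, v1, v3) collapses to v5 · v1 · v3
F(v7, v2, v6) collapses to v7 · v2 · v6
F(v4, F(v5, v1, v3), F(v7, v2, v6)) collapses to v4 · v5 · v1 · v3 · v7 · v2 · v6

v4 · v5 · v1 · v3 · v7 · v2 · v6


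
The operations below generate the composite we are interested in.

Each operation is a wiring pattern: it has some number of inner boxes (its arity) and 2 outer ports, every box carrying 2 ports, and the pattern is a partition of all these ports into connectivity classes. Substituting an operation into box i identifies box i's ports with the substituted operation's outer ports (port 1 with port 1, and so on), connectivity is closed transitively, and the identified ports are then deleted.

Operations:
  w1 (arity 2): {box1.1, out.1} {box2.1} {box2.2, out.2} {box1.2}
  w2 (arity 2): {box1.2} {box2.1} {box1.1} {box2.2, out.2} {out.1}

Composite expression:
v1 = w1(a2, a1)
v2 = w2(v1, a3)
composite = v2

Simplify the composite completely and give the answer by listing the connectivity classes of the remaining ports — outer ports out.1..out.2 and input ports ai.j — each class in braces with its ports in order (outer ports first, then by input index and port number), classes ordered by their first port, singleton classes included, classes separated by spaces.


{out.1} {out.2, a3.2} {a1.1} {a1.2} {a2.1} {a2.2} {a3.1}

Treat the ports identified at w2 as solder joints: merge, then drop.
through w1, on inputs (a2, a1): {out.1, a2.1} {out.2, a1.2} {a1.1} {a2.2} (out.j = stage outer ports)
through w2, on inputs (a2, a1, a3): {out.1} {out.2, a3.2} {a1.1} {a1.2} {a2.1} {a2.2} {a3.1} (out.j = stage outer ports)


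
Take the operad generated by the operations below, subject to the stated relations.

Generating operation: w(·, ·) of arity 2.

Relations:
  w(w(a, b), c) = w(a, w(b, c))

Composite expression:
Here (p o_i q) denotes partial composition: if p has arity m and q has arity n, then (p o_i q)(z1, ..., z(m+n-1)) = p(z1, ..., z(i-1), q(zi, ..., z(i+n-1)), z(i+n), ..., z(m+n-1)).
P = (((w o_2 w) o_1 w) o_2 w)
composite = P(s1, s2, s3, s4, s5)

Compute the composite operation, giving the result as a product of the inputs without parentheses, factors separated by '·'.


s1 · s2 · s3 · s4 · s5


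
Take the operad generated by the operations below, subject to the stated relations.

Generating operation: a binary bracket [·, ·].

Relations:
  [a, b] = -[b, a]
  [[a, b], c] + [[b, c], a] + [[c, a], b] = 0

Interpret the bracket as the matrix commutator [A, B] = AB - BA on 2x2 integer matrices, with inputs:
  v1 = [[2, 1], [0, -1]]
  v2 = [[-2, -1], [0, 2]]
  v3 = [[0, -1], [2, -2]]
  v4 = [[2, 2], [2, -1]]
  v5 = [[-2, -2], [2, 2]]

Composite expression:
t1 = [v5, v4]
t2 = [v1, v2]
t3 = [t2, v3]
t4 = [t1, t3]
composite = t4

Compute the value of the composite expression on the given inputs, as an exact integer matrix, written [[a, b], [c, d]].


[[28, 40], [56, -28]]

[v5, v4] = [[-8, -2], [14, 8]]
[v1, v2] = [[0, 1], [0, 0]]
[[v1, v2], v3] = [[2, -2], [0, -2]]
[[v5, v4], [[v1, v2], v3]] = [[28, 40], [56, -28]]


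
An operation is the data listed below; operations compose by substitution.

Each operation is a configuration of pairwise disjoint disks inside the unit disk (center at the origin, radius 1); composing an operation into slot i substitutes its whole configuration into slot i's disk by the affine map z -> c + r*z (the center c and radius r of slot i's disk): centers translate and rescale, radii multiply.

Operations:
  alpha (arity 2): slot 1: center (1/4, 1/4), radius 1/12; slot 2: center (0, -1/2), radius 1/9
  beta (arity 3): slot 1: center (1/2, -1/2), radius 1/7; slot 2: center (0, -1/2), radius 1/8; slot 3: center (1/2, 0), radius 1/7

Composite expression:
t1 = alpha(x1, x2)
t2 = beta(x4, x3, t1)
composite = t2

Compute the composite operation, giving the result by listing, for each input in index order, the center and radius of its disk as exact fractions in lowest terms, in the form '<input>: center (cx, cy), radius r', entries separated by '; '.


x1: center (15/28, 1/28), radius 1/84; x2: center (1/2, -1/14), radius 1/63; x3: center (0, -1/2), radius 1/8; x4: center (1/2, -1/2), radius 1/7

Follow each x-input down from beta: c' goes to c + r*c', radius to r*r'.
for x4, the 1-step affine chain lands on center (1/2, -1/2), radius 1/7
for x3, the 1-step affine chain lands on center (0, -1/2), radius 1/8
for x1, the 2-step affine chain lands on center (15/28, 1/28), radius 1/84
for x2, the 2-step affine chain lands on center (1/2, -1/14), radius 1/63


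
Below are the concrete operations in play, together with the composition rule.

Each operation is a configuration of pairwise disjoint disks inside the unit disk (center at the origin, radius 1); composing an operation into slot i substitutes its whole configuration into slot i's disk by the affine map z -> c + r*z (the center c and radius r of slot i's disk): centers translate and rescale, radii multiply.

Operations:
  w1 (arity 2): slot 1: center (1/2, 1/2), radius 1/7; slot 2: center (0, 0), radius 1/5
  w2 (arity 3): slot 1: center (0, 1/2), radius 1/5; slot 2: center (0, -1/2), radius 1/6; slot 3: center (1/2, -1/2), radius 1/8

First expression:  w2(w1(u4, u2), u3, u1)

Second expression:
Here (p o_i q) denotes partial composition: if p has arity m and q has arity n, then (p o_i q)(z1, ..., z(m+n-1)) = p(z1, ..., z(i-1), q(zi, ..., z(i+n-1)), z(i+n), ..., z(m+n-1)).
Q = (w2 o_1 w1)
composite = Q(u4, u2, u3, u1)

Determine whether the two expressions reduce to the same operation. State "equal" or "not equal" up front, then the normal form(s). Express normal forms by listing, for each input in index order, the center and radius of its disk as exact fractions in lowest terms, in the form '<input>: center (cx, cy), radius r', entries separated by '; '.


equal — both sides give u1: center (1/2, -1/2), radius 1/8; u2: center (0, 1/2), radius 1/25; u3: center (0, -1/2), radius 1/6; u4: center (1/10, 3/5), radius 1/35


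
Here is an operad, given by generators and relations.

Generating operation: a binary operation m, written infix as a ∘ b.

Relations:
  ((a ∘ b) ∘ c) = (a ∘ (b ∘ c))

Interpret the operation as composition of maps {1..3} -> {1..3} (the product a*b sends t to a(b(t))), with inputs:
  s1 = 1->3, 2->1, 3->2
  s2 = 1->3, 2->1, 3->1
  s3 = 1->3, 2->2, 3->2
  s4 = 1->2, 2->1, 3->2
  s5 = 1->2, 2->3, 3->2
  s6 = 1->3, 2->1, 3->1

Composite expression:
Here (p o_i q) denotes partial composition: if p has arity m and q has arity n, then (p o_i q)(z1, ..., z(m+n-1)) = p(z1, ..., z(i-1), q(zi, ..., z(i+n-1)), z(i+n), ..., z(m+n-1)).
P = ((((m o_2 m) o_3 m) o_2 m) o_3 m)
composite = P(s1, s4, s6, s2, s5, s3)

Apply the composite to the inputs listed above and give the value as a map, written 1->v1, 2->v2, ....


1->1, 2->1, 3->1


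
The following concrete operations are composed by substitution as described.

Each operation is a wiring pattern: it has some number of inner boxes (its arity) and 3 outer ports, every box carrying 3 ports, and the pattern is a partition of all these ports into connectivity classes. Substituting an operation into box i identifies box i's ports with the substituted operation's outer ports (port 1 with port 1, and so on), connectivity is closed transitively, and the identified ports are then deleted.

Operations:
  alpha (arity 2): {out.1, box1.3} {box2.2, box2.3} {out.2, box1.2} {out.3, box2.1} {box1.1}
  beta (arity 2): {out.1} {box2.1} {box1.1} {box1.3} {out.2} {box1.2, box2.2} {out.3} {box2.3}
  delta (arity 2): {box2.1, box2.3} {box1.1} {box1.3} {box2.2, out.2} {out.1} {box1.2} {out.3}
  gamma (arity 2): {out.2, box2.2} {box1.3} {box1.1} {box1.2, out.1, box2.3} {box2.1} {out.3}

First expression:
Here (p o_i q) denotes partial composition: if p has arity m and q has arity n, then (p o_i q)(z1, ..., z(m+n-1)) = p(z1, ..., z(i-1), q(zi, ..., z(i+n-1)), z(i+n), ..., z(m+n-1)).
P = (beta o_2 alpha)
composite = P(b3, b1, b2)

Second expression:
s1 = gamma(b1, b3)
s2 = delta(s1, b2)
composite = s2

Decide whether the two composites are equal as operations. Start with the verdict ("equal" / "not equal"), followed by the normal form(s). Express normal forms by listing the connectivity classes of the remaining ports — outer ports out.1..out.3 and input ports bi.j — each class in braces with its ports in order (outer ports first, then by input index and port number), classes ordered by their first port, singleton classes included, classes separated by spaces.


In normal form, the first expression is {out.1} {out.2} {out.3} {b1.1} {b1.2, b3.2} {b1.3} {b2.1} {b2.2, b2.3} {b3.1} {b3.3}
In normal form, the second expression is {out.1} {out.2, b2.2} {out.3} {b1.1} {b1.2, b3.3} {b1.3} {b2.1, b2.3} {b3.1} {b3.2}
No match — not equal.

not equal: they reduce to {out.1} {out.2} {out.3} {b1.1} {b1.2, b3.2} {b1.3} {b2.1} {b2.2, b2.3} {b3.1} {b3.3} and {out.1} {out.2, b2.2} {out.3} {b1.1} {b1.2, b3.3} {b1.3} {b2.1, b2.3} {b3.1} {b3.2}


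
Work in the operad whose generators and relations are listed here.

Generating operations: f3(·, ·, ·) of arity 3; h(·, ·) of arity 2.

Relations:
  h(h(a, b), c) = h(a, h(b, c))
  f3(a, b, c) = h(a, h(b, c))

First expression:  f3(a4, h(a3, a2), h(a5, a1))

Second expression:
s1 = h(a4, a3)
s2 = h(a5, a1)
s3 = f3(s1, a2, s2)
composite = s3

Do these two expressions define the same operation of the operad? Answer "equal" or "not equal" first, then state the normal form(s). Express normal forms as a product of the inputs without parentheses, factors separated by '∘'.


equal; both compose to a4 ∘ a3 ∘ a2 ∘ a5 ∘ a1

The first composite normalizes to a4 ∘ a3 ∘ a2 ∘ a5 ∘ a1
The second composite normalizes to a4 ∘ a3 ∘ a2 ∘ a5 ∘ a1
Both agree, so they are equal.


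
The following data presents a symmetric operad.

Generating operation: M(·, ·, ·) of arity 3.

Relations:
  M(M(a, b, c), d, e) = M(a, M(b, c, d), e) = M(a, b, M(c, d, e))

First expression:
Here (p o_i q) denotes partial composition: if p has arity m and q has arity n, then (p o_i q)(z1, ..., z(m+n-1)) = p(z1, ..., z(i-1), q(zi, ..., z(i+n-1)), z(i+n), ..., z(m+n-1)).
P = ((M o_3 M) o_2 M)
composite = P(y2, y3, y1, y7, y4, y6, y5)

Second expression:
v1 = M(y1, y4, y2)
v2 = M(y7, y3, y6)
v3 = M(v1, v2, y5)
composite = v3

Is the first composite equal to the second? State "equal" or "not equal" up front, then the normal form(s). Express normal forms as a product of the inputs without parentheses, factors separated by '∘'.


not equal; the first gives y2 ∘ y3 ∘ y1 ∘ y7 ∘ y4 ∘ y6 ∘ y5 and the second y1 ∘ y4 ∘ y2 ∘ y7 ∘ y3 ∘ y6 ∘ y5

In normal form, the first expression is y2 ∘ y3 ∘ y1 ∘ y7 ∘ y4 ∘ y6 ∘ y5
In normal form, the second expression is y1 ∘ y4 ∘ y2 ∘ y7 ∘ y3 ∘ y6 ∘ y5
The forms do not match — not equal.


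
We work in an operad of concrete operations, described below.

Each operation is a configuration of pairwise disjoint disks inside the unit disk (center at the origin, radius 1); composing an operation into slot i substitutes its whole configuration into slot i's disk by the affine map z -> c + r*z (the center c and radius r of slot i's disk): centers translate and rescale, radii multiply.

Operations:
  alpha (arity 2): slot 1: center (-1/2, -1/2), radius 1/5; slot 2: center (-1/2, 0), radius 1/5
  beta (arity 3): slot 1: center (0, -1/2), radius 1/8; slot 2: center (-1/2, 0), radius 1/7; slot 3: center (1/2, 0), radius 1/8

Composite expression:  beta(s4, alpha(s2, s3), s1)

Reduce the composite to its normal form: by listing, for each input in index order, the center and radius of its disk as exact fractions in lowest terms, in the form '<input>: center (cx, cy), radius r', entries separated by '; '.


s1: center (1/2, 0), radius 1/8; s2: center (-4/7, -1/14), radius 1/35; s3: center (-4/7, 0), radius 1/35; s4: center (0, -1/2), radius 1/8

Affine substitution under beta: radii multiply and s-centers shift.
input s4: composing its 1 substitution step yields center (0, -1/2), radius 1/8
input s2: composing its 2 substitution steps yields center (-4/7, -1/14), radius 1/35
input s3: composing its 2 substitution steps yields center (-4/7, 0), radius 1/35
input s1: composing its 1 substitution step yields center (1/2, 0), radius 1/8


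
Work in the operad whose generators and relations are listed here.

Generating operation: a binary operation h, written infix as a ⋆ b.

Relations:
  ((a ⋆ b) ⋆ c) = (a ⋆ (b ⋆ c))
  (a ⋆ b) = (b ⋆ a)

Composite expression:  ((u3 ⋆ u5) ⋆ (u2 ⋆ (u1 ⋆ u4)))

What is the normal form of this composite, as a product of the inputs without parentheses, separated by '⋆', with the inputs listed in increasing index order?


Both nesting and order wash out for h; what remains is which u's occur.
(u3 ⋆ u5) flattens to u3 ⋆ u5
(u1 ⋆ u4) flattens to u1 ⋆ u4
(u2 ⋆ (u1 ⋆ u4)) flattens to u2 ⋆ u1 ⋆ u4
((u3 ⋆ u5) ⋆ (u2 ⋆ (u1 ⋆ u4))) flattens to u3 ⋆ u5 ⋆ u2 ⋆ u1 ⋆ u4
commutativity sorts the factors: u1 ⋆ u2 ⋆ u3 ⋆ u4 ⋆ u5

u1 ⋆ u2 ⋆ u3 ⋆ u4 ⋆ u5


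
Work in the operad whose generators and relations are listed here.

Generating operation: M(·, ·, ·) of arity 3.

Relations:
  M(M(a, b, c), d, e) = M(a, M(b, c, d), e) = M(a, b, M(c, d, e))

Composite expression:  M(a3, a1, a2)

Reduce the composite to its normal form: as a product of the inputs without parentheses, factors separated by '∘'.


a3 ∘ a1 ∘ a2


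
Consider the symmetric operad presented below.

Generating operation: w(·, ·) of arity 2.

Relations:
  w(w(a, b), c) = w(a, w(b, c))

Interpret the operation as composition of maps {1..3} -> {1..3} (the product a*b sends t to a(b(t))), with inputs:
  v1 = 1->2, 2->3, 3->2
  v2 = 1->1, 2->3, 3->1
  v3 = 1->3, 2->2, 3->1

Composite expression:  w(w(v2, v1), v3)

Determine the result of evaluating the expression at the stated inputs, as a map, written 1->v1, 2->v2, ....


1->3, 2->1, 3->3

w(v2, v1) = 1->3, 2->1, 3->3
w(w(v2, v1), v3) = 1->3, 2->1, 3->3


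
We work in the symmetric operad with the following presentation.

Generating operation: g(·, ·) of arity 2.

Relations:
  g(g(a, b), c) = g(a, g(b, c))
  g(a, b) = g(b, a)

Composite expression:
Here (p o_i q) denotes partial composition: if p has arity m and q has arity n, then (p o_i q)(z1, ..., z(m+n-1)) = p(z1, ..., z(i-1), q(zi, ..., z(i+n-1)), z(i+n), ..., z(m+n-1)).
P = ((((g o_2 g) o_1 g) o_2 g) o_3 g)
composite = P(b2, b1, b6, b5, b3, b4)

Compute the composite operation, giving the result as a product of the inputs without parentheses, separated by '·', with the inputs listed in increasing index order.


b1 · b2 · b3 · b4 · b5 · b6

Reordering under g is free, so list the b-inputs canonically.
g(b6, b5) flattens to b6 · b5
g(b1, g(b6, b5)) flattens to b1 · b6 · b5
g(b2, g(b1, g(b6, b5))) flattens to b2 · b1 · b6 · b5
g(b3, b4) flattens to b3 · b4
g(g(b2, g(b1, g(b6, b5))), g(b3, b4)) flattens to b2 · b1 · b6 · b5 · b3 · b4
the factors in increasing index order: b1 · b2 · b3 · b4 · b5 · b6


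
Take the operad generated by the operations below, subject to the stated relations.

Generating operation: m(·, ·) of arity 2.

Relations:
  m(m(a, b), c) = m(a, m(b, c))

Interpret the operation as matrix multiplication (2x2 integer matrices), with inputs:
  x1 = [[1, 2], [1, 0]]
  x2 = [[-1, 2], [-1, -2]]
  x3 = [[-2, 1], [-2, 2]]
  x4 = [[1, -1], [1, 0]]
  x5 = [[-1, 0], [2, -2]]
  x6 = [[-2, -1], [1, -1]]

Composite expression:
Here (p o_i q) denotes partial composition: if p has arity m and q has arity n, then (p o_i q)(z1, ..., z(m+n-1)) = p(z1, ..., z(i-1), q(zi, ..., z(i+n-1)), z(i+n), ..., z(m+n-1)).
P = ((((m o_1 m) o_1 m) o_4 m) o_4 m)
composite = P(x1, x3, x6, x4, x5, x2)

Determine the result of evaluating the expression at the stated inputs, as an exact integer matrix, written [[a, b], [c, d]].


[[18, -172], [6, -52]]

m(x1, x3) = [[-6, 5], [-2, 1]]
m(m(x1, x3), x6) = [[17, 1], [5, 1]]
m(x4, x5) = [[-3, 2], [-1, 0]]
m(m(x4, x5), x2) = [[1, -10], [1, -2]]
m(m(m(x1, x3), x6), m(m(x4, x5), x2)) = [[18, -172], [6, -52]]


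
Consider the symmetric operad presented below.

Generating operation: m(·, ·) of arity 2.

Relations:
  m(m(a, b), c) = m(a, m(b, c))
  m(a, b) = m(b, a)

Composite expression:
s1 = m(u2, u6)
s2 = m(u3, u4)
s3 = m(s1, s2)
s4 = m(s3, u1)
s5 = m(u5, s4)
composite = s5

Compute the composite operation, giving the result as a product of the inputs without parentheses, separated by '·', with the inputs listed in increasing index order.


Key point: m commutes, so take the u-inputs in any fixed order.
m(u2, u6) flattens to u2 · u6
m(u3, u4) flattens to u3 · u4
m(m(u2, u6), m(u3, u4)) flattens to u2 · u6 · u3 · u4
m(m(m(u2, u6), m(u3, u4)), u1) flattens to u2 · u6 · u3 · u4 · u1
m(u5, m(m(m(u2, u6), m(u3, u4)), u1)) flattens to u5 · u2 · u6 · u3 · u4 · u1
reordering the factors by index: u1 · u2 · u3 · u4 · u5 · u6

u1 · u2 · u3 · u4 · u5 · u6


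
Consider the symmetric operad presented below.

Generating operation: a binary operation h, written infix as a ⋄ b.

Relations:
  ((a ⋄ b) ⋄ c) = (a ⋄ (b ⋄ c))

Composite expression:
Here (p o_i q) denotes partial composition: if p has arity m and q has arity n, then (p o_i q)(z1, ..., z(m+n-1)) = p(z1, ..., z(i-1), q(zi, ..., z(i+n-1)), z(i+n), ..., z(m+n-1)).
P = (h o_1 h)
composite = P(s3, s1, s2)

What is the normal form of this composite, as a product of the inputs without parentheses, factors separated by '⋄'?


s3 ⋄ s1 ⋄ s2

Key point: h is associative — brackets drop, the s-order remains.
(s3 ⋄ s1) reduces to s3 ⋄ s1
((s3 ⋄ s1) ⋄ s2) reduces to s3 ⋄ s1 ⋄ s2


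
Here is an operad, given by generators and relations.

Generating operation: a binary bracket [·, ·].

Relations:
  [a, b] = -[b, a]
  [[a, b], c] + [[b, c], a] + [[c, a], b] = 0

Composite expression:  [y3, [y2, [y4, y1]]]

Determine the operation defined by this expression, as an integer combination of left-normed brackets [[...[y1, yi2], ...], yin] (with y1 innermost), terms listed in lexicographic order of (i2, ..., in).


Left-normed coefficients sit on the y1-initial expansion words.
Composite bracket: [y3, [y2, [y4, y1]]]
Full expansion: 8 signed words from ab - ba (2^3 = 8).
The y1-initial words carry the normal form:
  sign of y1y4y2y3 is -1, so it contributes -[[[y1, y4], y2], y3]

-[[[y1, y4], y2], y3]


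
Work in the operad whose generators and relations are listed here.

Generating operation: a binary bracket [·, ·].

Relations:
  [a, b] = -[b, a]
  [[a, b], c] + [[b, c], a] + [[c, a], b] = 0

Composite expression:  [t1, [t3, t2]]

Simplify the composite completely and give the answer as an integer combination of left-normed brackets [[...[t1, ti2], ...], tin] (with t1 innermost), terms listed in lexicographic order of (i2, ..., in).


-[[t1, t2], t3] + [[t1, t3], t2]

Expand each bracket as ab - ba; the t1-initial words give the coefficients.
Composite bracket: [t1, [t3, t2]]
Applying ab - ba throughout gives 4 signed words (2^2 = 4).
Coefficients come from the t1-initial words:
  t1t2t3 (sign -1) contributes -[[t1, t2], t3]
  t1t3t2 (sign +1) contributes +[[t1, t3], t2]


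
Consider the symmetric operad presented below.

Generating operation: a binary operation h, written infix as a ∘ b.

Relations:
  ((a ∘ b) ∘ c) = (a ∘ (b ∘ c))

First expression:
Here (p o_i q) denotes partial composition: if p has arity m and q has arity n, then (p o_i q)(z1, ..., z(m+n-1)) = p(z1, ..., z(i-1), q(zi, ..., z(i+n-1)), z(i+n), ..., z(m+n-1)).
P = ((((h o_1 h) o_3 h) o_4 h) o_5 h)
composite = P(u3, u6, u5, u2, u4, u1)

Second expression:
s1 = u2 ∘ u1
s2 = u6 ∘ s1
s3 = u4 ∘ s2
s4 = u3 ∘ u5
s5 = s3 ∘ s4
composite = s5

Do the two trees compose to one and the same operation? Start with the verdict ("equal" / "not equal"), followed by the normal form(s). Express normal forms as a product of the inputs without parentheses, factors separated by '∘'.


not equal; first: u3 ∘ u6 ∘ u5 ∘ u2 ∘ u4 ∘ u1; second: u4 ∘ u6 ∘ u2 ∘ u1 ∘ u3 ∘ u5

Normal form of the first expression: u3 ∘ u6 ∘ u5 ∘ u2 ∘ u4 ∘ u1
Normal form of the second expression: u4 ∘ u6 ∘ u2 ∘ u1 ∘ u3 ∘ u5
Different reductions; not equal.


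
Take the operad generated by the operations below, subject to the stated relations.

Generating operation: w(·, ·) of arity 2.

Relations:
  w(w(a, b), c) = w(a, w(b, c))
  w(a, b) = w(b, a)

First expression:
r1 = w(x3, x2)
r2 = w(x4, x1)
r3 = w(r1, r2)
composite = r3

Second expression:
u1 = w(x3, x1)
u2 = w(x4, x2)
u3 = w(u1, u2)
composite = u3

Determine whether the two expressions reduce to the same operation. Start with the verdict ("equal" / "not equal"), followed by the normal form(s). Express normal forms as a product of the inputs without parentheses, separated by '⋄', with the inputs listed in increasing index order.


The first expression reduces to x1 ⋄ x2 ⋄ x3 ⋄ x4
The second expression reduces to x1 ⋄ x2 ⋄ x3 ⋄ x4
Identical normal forms: equal.

equal; the common form is x1 ⋄ x2 ⋄ x3 ⋄ x4


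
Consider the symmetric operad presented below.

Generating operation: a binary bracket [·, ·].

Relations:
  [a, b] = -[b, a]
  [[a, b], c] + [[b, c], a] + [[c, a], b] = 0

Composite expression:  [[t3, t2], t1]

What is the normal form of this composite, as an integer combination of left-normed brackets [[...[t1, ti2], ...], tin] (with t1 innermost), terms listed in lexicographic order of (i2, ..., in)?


[[t1, t2], t3] - [[t1, t3], t2]


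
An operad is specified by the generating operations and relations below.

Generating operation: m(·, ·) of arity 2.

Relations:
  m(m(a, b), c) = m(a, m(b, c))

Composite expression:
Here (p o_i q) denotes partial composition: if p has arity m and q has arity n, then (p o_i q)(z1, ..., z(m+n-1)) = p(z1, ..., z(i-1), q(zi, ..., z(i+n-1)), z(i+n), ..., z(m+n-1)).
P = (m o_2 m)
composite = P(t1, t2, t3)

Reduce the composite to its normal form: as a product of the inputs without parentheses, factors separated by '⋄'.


Under associativity of m, the answer is the t's in reading order.
m(t2, t3) spells out as t2 ⋄ t3
m(t1, m(t2, t3)) spells out as t1 ⋄ t2 ⋄ t3

t1 ⋄ t2 ⋄ t3


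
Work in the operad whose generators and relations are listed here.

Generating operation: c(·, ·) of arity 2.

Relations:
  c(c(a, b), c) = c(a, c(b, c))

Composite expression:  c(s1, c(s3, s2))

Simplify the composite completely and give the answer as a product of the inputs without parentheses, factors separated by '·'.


The c-tree's shape is irrelevant; the s-reading-order decides.
c(s3, s2) collapses to s3 · s2
c(s1, c(s3, s2)) collapses to s1 · s3 · s2

s1 · s3 · s2


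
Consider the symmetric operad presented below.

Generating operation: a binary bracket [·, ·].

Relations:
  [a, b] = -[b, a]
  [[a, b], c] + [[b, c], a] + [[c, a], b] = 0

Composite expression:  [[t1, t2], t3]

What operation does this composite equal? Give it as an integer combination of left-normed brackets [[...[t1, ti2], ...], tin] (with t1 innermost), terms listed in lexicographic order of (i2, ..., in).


[[t1, t2], t3]

Skip Jacobi rewriting: expand, keep t1-initial words, read off terms.
Composite bracket: [[t1, t2], t3]
Expanding via [a, b] = ab - ba: 4 signed words (2^2 = 4).
Only words starting with t1 matter:
  t1t2t3 appears with sign +1, giving the term +[[t1, t2], t3]


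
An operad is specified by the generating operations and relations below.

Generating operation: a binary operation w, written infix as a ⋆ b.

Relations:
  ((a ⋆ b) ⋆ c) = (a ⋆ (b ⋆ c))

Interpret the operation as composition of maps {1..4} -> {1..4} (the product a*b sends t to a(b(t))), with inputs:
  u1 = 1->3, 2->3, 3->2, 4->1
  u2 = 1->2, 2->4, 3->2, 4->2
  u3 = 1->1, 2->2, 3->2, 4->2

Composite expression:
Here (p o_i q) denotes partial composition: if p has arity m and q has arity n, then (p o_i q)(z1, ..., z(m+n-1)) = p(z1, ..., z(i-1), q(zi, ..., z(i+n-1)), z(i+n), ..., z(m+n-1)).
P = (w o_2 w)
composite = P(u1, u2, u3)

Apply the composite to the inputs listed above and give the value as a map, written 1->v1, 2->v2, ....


1->3, 2->1, 3->1, 4->1

(u2 ⋆ u3) = 1->2, 2->4, 3->4, 4->4
(u1 ⋆ (u2 ⋆ u3)) = 1->3, 2->1, 3->1, 4->1


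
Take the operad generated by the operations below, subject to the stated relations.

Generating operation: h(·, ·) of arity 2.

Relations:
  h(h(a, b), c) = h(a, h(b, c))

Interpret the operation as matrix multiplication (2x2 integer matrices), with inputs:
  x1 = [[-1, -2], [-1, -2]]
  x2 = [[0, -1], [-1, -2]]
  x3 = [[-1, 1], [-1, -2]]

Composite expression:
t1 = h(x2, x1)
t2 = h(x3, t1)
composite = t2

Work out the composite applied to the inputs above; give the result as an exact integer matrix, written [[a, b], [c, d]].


[[2, 4], [-7, -14]]

h(x2, x1) = [[1, 2], [3, 6]]
h(x3, h(x2, x1)) = [[2, 4], [-7, -14]]


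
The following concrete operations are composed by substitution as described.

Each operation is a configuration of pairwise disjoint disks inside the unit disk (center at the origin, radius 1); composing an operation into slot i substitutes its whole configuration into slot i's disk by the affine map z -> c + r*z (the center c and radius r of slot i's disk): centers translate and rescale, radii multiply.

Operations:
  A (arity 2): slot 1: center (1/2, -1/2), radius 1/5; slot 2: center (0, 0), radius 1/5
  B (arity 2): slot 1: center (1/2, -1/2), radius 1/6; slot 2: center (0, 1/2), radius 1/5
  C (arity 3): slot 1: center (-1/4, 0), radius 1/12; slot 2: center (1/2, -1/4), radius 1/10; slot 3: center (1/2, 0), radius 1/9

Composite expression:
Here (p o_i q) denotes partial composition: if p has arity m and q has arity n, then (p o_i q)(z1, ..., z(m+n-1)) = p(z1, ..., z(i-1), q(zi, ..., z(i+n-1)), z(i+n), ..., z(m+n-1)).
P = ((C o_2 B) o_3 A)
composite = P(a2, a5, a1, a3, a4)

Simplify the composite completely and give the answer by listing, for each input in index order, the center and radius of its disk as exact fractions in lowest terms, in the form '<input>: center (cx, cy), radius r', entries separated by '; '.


a1: center (51/100, -21/100), radius 1/250; a2: center (-1/4, 0), radius 1/12; a3: center (1/2, -1/5), radius 1/250; a4: center (1/2, 0), radius 1/9; a5: center (11/20, -3/10), radius 1/60


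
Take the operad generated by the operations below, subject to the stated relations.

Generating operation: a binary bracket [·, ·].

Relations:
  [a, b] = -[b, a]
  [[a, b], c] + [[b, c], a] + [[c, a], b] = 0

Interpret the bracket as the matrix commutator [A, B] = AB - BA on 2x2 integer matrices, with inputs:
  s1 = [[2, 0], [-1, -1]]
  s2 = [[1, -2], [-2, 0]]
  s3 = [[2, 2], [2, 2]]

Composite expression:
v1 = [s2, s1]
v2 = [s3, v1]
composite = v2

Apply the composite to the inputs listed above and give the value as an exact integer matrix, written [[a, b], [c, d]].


[s2, s1] = [[2, 6], [-5, -2]]
[s3, [s2, s1]] = [[-22, -8], [8, 22]]

[[-22, -8], [8, 22]]


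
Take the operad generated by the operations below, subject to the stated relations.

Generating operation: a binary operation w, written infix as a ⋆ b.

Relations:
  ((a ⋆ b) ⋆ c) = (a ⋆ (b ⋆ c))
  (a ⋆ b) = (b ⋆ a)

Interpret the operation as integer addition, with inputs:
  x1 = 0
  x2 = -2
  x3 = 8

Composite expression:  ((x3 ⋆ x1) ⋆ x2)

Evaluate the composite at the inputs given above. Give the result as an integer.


6

(x3 ⋆ x1) = 8
((x3 ⋆ x1) ⋆ x2) = 6


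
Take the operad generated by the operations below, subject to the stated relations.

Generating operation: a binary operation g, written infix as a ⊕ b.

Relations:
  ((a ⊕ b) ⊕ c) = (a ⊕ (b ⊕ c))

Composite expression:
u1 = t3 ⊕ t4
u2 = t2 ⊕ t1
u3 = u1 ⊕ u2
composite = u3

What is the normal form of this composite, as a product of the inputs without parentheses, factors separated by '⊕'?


t3 ⊕ t4 ⊕ t2 ⊕ t1


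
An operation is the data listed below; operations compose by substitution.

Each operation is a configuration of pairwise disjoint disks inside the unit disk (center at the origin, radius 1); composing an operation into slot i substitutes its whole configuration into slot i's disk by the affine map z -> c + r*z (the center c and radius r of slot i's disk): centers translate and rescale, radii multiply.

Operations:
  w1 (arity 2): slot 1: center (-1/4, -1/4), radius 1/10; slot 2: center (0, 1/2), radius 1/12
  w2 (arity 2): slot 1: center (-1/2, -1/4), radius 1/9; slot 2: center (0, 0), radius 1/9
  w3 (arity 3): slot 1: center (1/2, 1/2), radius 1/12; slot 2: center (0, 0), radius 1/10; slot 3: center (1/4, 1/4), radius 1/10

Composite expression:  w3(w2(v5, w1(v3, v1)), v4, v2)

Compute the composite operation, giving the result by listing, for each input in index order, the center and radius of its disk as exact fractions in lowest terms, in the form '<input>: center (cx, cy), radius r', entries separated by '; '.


v1: center (1/2, 109/216), radius 1/1296; v2: center (1/4, 1/4), radius 1/10; v3: center (215/432, 215/432), radius 1/1080; v4: center (0, 0), radius 1/10; v5: center (11/24, 23/48), radius 1/108

Below w3, radii multiply path by path; the v-disk centers shift.
input v5: applying the 2 nested substitutions gives center (11/24, 23/48), radius 1/108
input v3: applying the 3 nested substitutions gives center (215/432, 215/432), radius 1/1080
input v1: applying the 3 nested substitutions gives center (1/2, 109/216), radius 1/1296
input v4: applying the 1 nested substitution gives center (0, 0), radius 1/10
input v2: applying the 1 nested substitution gives center (1/4, 1/4), radius 1/10


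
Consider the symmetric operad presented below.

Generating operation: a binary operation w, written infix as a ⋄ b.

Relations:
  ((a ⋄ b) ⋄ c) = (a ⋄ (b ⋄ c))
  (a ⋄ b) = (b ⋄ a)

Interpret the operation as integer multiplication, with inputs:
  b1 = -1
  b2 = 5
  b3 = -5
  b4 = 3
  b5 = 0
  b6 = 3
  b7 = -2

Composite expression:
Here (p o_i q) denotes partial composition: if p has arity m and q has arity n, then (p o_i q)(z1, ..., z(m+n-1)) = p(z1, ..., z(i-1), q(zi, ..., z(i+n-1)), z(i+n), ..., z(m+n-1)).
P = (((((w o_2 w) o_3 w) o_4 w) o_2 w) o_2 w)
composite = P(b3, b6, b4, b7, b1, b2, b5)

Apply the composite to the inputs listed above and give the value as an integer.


0

(b6 ⋄ b4) = 9
((b6 ⋄ b4) ⋄ b7) = -18
(b2 ⋄ b5) = 0
(b1 ⋄ (b2 ⋄ b5)) = 0
(((b6 ⋄ b4) ⋄ b7) ⋄ (b1 ⋄ (b2 ⋄ b5))) = 0
(b3 ⋄ (((b6 ⋄ b4) ⋄ b7) ⋄ (b1 ⋄ (b2 ⋄ b5)))) = 0


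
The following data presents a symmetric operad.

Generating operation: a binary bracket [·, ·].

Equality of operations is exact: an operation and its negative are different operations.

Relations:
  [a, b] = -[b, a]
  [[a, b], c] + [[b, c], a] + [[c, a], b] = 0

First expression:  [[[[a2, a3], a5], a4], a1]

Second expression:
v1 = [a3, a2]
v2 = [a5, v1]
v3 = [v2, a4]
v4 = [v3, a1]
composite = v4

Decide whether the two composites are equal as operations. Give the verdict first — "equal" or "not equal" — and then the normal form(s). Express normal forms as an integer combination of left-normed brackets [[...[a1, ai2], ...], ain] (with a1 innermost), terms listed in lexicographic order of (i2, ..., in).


equal: each reduces to -[[[[a1, a2], a3], a5], a4] + [[[[a1, a3], a2], a5], a4] + [[[[a1, a4], a2], a3], a5] - [[[[a1, a4], a3], a2], a5] - [[[[a1, a4], a5], a2], a3] + [[[[a1, a4], a5], a3], a2] + [[[[a1, a5], a2], a3], a4] - [[[[a1, a5], a3], a2], a4]

The first expression, normalized: -[[[[a1, a2], a3], a5], a4] + [[[[a1, a3], a2], a5], a4] + [[[[a1, a4], a2], a3], a5] - [[[[a1, a4], a3], a2], a5] - [[[[a1, a4], a5], a2], a3] + [[[[a1, a4], a5], a3], a2] + [[[[a1, a5], a2], a3], a4] - [[[[a1, a5], a3], a2], a4]
The second expression, normalized: -[[[[a1, a2], a3], a5], a4] + [[[[a1, a3], a2], a5], a4] + [[[[a1, a4], a2], a3], a5] - [[[[a1, a4], a3], a2], a5] - [[[[a1, a4], a5], a2], a3] + [[[[a1, a4], a5], a3], a2] + [[[[a1, a5], a2], a3], a4] - [[[[a1, a5], a3], a2], a4]
Identical normal forms: equal.


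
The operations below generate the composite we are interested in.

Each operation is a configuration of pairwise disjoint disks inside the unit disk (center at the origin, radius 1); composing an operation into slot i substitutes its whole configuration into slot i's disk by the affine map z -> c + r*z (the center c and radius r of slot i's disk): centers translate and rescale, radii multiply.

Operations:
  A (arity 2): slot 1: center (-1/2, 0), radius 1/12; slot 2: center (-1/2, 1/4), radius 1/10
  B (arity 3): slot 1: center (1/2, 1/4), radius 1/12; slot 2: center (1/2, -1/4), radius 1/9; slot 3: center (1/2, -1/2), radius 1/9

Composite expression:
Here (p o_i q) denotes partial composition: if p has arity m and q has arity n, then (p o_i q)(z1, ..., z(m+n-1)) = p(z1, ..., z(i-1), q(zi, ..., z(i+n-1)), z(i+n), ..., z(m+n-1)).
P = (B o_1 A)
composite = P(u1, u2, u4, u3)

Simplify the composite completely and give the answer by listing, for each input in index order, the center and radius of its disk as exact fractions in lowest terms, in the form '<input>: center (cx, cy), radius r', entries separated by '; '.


u1: center (11/24, 1/4), radius 1/144; u2: center (11/24, 13/48), radius 1/120; u3: center (1/2, -1/2), radius 1/9; u4: center (1/2, -1/4), radius 1/9

Affine substitution under B: radii multiply and u-centers shift.
u1: after 2 affine steps, its disk has center (11/24, 1/4), radius 1/144
u2: after 2 affine steps, its disk has center (11/24, 13/48), radius 1/120
u4: after 1 affine step, its disk has center (1/2, -1/4), radius 1/9
u3: after 1 affine step, its disk has center (1/2, -1/2), radius 1/9
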